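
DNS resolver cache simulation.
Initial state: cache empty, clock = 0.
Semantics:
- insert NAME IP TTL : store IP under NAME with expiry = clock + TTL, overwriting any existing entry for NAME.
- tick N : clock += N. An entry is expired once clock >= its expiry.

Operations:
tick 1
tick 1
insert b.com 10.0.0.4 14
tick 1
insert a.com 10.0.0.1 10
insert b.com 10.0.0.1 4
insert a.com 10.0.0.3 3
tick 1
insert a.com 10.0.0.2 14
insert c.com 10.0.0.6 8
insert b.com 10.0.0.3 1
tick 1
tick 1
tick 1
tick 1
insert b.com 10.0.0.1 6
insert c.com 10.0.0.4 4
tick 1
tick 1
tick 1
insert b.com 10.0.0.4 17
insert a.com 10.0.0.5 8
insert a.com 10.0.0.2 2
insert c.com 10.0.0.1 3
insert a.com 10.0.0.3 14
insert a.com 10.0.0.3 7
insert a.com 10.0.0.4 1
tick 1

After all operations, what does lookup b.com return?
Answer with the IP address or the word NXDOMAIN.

Op 1: tick 1 -> clock=1.
Op 2: tick 1 -> clock=2.
Op 3: insert b.com -> 10.0.0.4 (expiry=2+14=16). clock=2
Op 4: tick 1 -> clock=3.
Op 5: insert a.com -> 10.0.0.1 (expiry=3+10=13). clock=3
Op 6: insert b.com -> 10.0.0.1 (expiry=3+4=7). clock=3
Op 7: insert a.com -> 10.0.0.3 (expiry=3+3=6). clock=3
Op 8: tick 1 -> clock=4.
Op 9: insert a.com -> 10.0.0.2 (expiry=4+14=18). clock=4
Op 10: insert c.com -> 10.0.0.6 (expiry=4+8=12). clock=4
Op 11: insert b.com -> 10.0.0.3 (expiry=4+1=5). clock=4
Op 12: tick 1 -> clock=5. purged={b.com}
Op 13: tick 1 -> clock=6.
Op 14: tick 1 -> clock=7.
Op 15: tick 1 -> clock=8.
Op 16: insert b.com -> 10.0.0.1 (expiry=8+6=14). clock=8
Op 17: insert c.com -> 10.0.0.4 (expiry=8+4=12). clock=8
Op 18: tick 1 -> clock=9.
Op 19: tick 1 -> clock=10.
Op 20: tick 1 -> clock=11.
Op 21: insert b.com -> 10.0.0.4 (expiry=11+17=28). clock=11
Op 22: insert a.com -> 10.0.0.5 (expiry=11+8=19). clock=11
Op 23: insert a.com -> 10.0.0.2 (expiry=11+2=13). clock=11
Op 24: insert c.com -> 10.0.0.1 (expiry=11+3=14). clock=11
Op 25: insert a.com -> 10.0.0.3 (expiry=11+14=25). clock=11
Op 26: insert a.com -> 10.0.0.3 (expiry=11+7=18). clock=11
Op 27: insert a.com -> 10.0.0.4 (expiry=11+1=12). clock=11
Op 28: tick 1 -> clock=12. purged={a.com}
lookup b.com: present, ip=10.0.0.4 expiry=28 > clock=12

Answer: 10.0.0.4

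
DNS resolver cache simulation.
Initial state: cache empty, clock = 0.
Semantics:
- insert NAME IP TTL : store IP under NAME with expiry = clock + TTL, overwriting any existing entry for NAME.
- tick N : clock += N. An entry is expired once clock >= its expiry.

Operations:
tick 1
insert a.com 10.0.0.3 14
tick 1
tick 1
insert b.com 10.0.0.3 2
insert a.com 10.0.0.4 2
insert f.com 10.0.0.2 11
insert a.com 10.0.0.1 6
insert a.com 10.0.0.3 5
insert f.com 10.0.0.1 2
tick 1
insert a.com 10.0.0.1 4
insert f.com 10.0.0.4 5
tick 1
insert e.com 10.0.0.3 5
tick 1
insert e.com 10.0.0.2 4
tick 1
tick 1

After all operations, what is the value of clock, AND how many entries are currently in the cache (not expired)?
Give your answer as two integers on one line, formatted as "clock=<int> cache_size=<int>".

Answer: clock=8 cache_size=2

Derivation:
Op 1: tick 1 -> clock=1.
Op 2: insert a.com -> 10.0.0.3 (expiry=1+14=15). clock=1
Op 3: tick 1 -> clock=2.
Op 4: tick 1 -> clock=3.
Op 5: insert b.com -> 10.0.0.3 (expiry=3+2=5). clock=3
Op 6: insert a.com -> 10.0.0.4 (expiry=3+2=5). clock=3
Op 7: insert f.com -> 10.0.0.2 (expiry=3+11=14). clock=3
Op 8: insert a.com -> 10.0.0.1 (expiry=3+6=9). clock=3
Op 9: insert a.com -> 10.0.0.3 (expiry=3+5=8). clock=3
Op 10: insert f.com -> 10.0.0.1 (expiry=3+2=5). clock=3
Op 11: tick 1 -> clock=4.
Op 12: insert a.com -> 10.0.0.1 (expiry=4+4=8). clock=4
Op 13: insert f.com -> 10.0.0.4 (expiry=4+5=9). clock=4
Op 14: tick 1 -> clock=5. purged={b.com}
Op 15: insert e.com -> 10.0.0.3 (expiry=5+5=10). clock=5
Op 16: tick 1 -> clock=6.
Op 17: insert e.com -> 10.0.0.2 (expiry=6+4=10). clock=6
Op 18: tick 1 -> clock=7.
Op 19: tick 1 -> clock=8. purged={a.com}
Final clock = 8
Final cache (unexpired): {e.com,f.com} -> size=2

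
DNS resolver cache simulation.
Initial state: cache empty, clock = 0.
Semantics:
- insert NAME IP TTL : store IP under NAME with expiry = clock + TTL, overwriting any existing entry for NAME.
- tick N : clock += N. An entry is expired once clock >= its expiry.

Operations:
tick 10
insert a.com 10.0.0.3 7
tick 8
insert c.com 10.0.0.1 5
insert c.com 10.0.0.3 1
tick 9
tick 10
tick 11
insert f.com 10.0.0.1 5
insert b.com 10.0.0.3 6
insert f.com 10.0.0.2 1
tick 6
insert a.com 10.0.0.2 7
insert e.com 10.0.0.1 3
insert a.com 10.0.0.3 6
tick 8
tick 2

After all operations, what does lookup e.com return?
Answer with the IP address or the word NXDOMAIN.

Op 1: tick 10 -> clock=10.
Op 2: insert a.com -> 10.0.0.3 (expiry=10+7=17). clock=10
Op 3: tick 8 -> clock=18. purged={a.com}
Op 4: insert c.com -> 10.0.0.1 (expiry=18+5=23). clock=18
Op 5: insert c.com -> 10.0.0.3 (expiry=18+1=19). clock=18
Op 6: tick 9 -> clock=27. purged={c.com}
Op 7: tick 10 -> clock=37.
Op 8: tick 11 -> clock=48.
Op 9: insert f.com -> 10.0.0.1 (expiry=48+5=53). clock=48
Op 10: insert b.com -> 10.0.0.3 (expiry=48+6=54). clock=48
Op 11: insert f.com -> 10.0.0.2 (expiry=48+1=49). clock=48
Op 12: tick 6 -> clock=54. purged={b.com,f.com}
Op 13: insert a.com -> 10.0.0.2 (expiry=54+7=61). clock=54
Op 14: insert e.com -> 10.0.0.1 (expiry=54+3=57). clock=54
Op 15: insert a.com -> 10.0.0.3 (expiry=54+6=60). clock=54
Op 16: tick 8 -> clock=62. purged={a.com,e.com}
Op 17: tick 2 -> clock=64.
lookup e.com: not in cache (expired or never inserted)

Answer: NXDOMAIN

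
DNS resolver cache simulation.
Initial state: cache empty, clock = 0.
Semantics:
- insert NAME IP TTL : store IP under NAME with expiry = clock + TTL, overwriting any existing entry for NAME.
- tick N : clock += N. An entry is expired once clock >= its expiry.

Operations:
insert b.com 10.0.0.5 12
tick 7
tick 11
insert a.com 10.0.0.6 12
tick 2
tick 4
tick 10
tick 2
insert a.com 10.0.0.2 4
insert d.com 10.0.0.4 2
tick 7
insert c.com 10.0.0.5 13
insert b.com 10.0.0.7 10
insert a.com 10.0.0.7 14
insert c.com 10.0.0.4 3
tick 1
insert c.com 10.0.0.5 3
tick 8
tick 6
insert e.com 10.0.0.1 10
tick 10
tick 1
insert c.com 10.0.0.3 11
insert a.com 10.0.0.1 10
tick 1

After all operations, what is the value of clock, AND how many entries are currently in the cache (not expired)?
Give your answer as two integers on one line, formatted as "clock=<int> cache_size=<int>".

Answer: clock=70 cache_size=2

Derivation:
Op 1: insert b.com -> 10.0.0.5 (expiry=0+12=12). clock=0
Op 2: tick 7 -> clock=7.
Op 3: tick 11 -> clock=18. purged={b.com}
Op 4: insert a.com -> 10.0.0.6 (expiry=18+12=30). clock=18
Op 5: tick 2 -> clock=20.
Op 6: tick 4 -> clock=24.
Op 7: tick 10 -> clock=34. purged={a.com}
Op 8: tick 2 -> clock=36.
Op 9: insert a.com -> 10.0.0.2 (expiry=36+4=40). clock=36
Op 10: insert d.com -> 10.0.0.4 (expiry=36+2=38). clock=36
Op 11: tick 7 -> clock=43. purged={a.com,d.com}
Op 12: insert c.com -> 10.0.0.5 (expiry=43+13=56). clock=43
Op 13: insert b.com -> 10.0.0.7 (expiry=43+10=53). clock=43
Op 14: insert a.com -> 10.0.0.7 (expiry=43+14=57). clock=43
Op 15: insert c.com -> 10.0.0.4 (expiry=43+3=46). clock=43
Op 16: tick 1 -> clock=44.
Op 17: insert c.com -> 10.0.0.5 (expiry=44+3=47). clock=44
Op 18: tick 8 -> clock=52. purged={c.com}
Op 19: tick 6 -> clock=58. purged={a.com,b.com}
Op 20: insert e.com -> 10.0.0.1 (expiry=58+10=68). clock=58
Op 21: tick 10 -> clock=68. purged={e.com}
Op 22: tick 1 -> clock=69.
Op 23: insert c.com -> 10.0.0.3 (expiry=69+11=80). clock=69
Op 24: insert a.com -> 10.0.0.1 (expiry=69+10=79). clock=69
Op 25: tick 1 -> clock=70.
Final clock = 70
Final cache (unexpired): {a.com,c.com} -> size=2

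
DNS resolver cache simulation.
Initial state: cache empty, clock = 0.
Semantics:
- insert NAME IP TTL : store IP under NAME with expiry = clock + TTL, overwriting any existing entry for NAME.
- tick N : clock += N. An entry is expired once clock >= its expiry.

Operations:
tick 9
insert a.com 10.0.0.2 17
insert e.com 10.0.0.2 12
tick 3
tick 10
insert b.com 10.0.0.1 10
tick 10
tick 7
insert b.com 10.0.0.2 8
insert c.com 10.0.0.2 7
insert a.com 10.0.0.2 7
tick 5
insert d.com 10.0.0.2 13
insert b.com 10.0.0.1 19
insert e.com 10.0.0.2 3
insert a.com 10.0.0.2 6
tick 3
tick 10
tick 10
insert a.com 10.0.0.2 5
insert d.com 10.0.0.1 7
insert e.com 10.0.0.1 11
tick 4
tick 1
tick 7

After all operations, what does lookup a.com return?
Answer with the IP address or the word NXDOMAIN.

Answer: NXDOMAIN

Derivation:
Op 1: tick 9 -> clock=9.
Op 2: insert a.com -> 10.0.0.2 (expiry=9+17=26). clock=9
Op 3: insert e.com -> 10.0.0.2 (expiry=9+12=21). clock=9
Op 4: tick 3 -> clock=12.
Op 5: tick 10 -> clock=22. purged={e.com}
Op 6: insert b.com -> 10.0.0.1 (expiry=22+10=32). clock=22
Op 7: tick 10 -> clock=32. purged={a.com,b.com}
Op 8: tick 7 -> clock=39.
Op 9: insert b.com -> 10.0.0.2 (expiry=39+8=47). clock=39
Op 10: insert c.com -> 10.0.0.2 (expiry=39+7=46). clock=39
Op 11: insert a.com -> 10.0.0.2 (expiry=39+7=46). clock=39
Op 12: tick 5 -> clock=44.
Op 13: insert d.com -> 10.0.0.2 (expiry=44+13=57). clock=44
Op 14: insert b.com -> 10.0.0.1 (expiry=44+19=63). clock=44
Op 15: insert e.com -> 10.0.0.2 (expiry=44+3=47). clock=44
Op 16: insert a.com -> 10.0.0.2 (expiry=44+6=50). clock=44
Op 17: tick 3 -> clock=47. purged={c.com,e.com}
Op 18: tick 10 -> clock=57. purged={a.com,d.com}
Op 19: tick 10 -> clock=67. purged={b.com}
Op 20: insert a.com -> 10.0.0.2 (expiry=67+5=72). clock=67
Op 21: insert d.com -> 10.0.0.1 (expiry=67+7=74). clock=67
Op 22: insert e.com -> 10.0.0.1 (expiry=67+11=78). clock=67
Op 23: tick 4 -> clock=71.
Op 24: tick 1 -> clock=72. purged={a.com}
Op 25: tick 7 -> clock=79. purged={d.com,e.com}
lookup a.com: not in cache (expired or never inserted)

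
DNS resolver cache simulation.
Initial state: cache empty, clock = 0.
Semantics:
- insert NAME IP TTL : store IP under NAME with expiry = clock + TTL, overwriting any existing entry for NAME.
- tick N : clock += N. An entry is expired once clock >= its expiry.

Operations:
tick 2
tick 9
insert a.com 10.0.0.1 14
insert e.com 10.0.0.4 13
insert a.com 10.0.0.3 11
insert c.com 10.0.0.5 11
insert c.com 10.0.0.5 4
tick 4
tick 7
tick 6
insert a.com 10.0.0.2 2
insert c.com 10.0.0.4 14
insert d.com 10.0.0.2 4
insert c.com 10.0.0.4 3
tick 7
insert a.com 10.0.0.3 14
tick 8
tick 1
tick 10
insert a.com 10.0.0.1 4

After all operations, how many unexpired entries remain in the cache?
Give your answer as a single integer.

Answer: 1

Derivation:
Op 1: tick 2 -> clock=2.
Op 2: tick 9 -> clock=11.
Op 3: insert a.com -> 10.0.0.1 (expiry=11+14=25). clock=11
Op 4: insert e.com -> 10.0.0.4 (expiry=11+13=24). clock=11
Op 5: insert a.com -> 10.0.0.3 (expiry=11+11=22). clock=11
Op 6: insert c.com -> 10.0.0.5 (expiry=11+11=22). clock=11
Op 7: insert c.com -> 10.0.0.5 (expiry=11+4=15). clock=11
Op 8: tick 4 -> clock=15. purged={c.com}
Op 9: tick 7 -> clock=22. purged={a.com}
Op 10: tick 6 -> clock=28. purged={e.com}
Op 11: insert a.com -> 10.0.0.2 (expiry=28+2=30). clock=28
Op 12: insert c.com -> 10.0.0.4 (expiry=28+14=42). clock=28
Op 13: insert d.com -> 10.0.0.2 (expiry=28+4=32). clock=28
Op 14: insert c.com -> 10.0.0.4 (expiry=28+3=31). clock=28
Op 15: tick 7 -> clock=35. purged={a.com,c.com,d.com}
Op 16: insert a.com -> 10.0.0.3 (expiry=35+14=49). clock=35
Op 17: tick 8 -> clock=43.
Op 18: tick 1 -> clock=44.
Op 19: tick 10 -> clock=54. purged={a.com}
Op 20: insert a.com -> 10.0.0.1 (expiry=54+4=58). clock=54
Final cache (unexpired): {a.com} -> size=1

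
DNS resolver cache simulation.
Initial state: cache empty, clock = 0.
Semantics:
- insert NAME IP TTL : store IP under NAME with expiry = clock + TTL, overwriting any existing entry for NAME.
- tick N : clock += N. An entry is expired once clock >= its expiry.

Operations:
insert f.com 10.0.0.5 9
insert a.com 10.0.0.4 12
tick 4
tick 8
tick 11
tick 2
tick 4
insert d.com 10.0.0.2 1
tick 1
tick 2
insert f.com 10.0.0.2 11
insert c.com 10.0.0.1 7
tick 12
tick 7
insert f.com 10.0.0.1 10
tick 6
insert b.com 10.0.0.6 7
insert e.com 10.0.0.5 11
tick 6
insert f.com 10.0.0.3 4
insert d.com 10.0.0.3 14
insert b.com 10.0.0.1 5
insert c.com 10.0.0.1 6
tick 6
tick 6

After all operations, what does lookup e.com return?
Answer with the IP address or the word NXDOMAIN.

Answer: NXDOMAIN

Derivation:
Op 1: insert f.com -> 10.0.0.5 (expiry=0+9=9). clock=0
Op 2: insert a.com -> 10.0.0.4 (expiry=0+12=12). clock=0
Op 3: tick 4 -> clock=4.
Op 4: tick 8 -> clock=12. purged={a.com,f.com}
Op 5: tick 11 -> clock=23.
Op 6: tick 2 -> clock=25.
Op 7: tick 4 -> clock=29.
Op 8: insert d.com -> 10.0.0.2 (expiry=29+1=30). clock=29
Op 9: tick 1 -> clock=30. purged={d.com}
Op 10: tick 2 -> clock=32.
Op 11: insert f.com -> 10.0.0.2 (expiry=32+11=43). clock=32
Op 12: insert c.com -> 10.0.0.1 (expiry=32+7=39). clock=32
Op 13: tick 12 -> clock=44. purged={c.com,f.com}
Op 14: tick 7 -> clock=51.
Op 15: insert f.com -> 10.0.0.1 (expiry=51+10=61). clock=51
Op 16: tick 6 -> clock=57.
Op 17: insert b.com -> 10.0.0.6 (expiry=57+7=64). clock=57
Op 18: insert e.com -> 10.0.0.5 (expiry=57+11=68). clock=57
Op 19: tick 6 -> clock=63. purged={f.com}
Op 20: insert f.com -> 10.0.0.3 (expiry=63+4=67). clock=63
Op 21: insert d.com -> 10.0.0.3 (expiry=63+14=77). clock=63
Op 22: insert b.com -> 10.0.0.1 (expiry=63+5=68). clock=63
Op 23: insert c.com -> 10.0.0.1 (expiry=63+6=69). clock=63
Op 24: tick 6 -> clock=69. purged={b.com,c.com,e.com,f.com}
Op 25: tick 6 -> clock=75.
lookup e.com: not in cache (expired or never inserted)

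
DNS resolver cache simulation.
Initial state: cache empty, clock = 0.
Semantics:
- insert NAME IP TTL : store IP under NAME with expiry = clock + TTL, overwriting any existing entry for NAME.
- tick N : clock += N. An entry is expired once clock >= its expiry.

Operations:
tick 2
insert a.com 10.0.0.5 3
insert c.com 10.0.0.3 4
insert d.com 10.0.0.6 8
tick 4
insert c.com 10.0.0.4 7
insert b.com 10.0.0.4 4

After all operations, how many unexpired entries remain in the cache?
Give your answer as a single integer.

Answer: 3

Derivation:
Op 1: tick 2 -> clock=2.
Op 2: insert a.com -> 10.0.0.5 (expiry=2+3=5). clock=2
Op 3: insert c.com -> 10.0.0.3 (expiry=2+4=6). clock=2
Op 4: insert d.com -> 10.0.0.6 (expiry=2+8=10). clock=2
Op 5: tick 4 -> clock=6. purged={a.com,c.com}
Op 6: insert c.com -> 10.0.0.4 (expiry=6+7=13). clock=6
Op 7: insert b.com -> 10.0.0.4 (expiry=6+4=10). clock=6
Final cache (unexpired): {b.com,c.com,d.com} -> size=3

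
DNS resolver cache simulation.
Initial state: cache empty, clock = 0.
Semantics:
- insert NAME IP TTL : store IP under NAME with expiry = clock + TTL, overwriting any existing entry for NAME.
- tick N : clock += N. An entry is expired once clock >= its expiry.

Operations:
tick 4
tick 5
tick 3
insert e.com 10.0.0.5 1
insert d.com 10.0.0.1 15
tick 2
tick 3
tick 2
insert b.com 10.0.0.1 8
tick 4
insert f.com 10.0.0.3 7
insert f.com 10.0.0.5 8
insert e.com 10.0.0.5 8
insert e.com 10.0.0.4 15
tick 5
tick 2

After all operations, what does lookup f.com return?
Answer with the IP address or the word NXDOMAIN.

Answer: 10.0.0.5

Derivation:
Op 1: tick 4 -> clock=4.
Op 2: tick 5 -> clock=9.
Op 3: tick 3 -> clock=12.
Op 4: insert e.com -> 10.0.0.5 (expiry=12+1=13). clock=12
Op 5: insert d.com -> 10.0.0.1 (expiry=12+15=27). clock=12
Op 6: tick 2 -> clock=14. purged={e.com}
Op 7: tick 3 -> clock=17.
Op 8: tick 2 -> clock=19.
Op 9: insert b.com -> 10.0.0.1 (expiry=19+8=27). clock=19
Op 10: tick 4 -> clock=23.
Op 11: insert f.com -> 10.0.0.3 (expiry=23+7=30). clock=23
Op 12: insert f.com -> 10.0.0.5 (expiry=23+8=31). clock=23
Op 13: insert e.com -> 10.0.0.5 (expiry=23+8=31). clock=23
Op 14: insert e.com -> 10.0.0.4 (expiry=23+15=38). clock=23
Op 15: tick 5 -> clock=28. purged={b.com,d.com}
Op 16: tick 2 -> clock=30.
lookup f.com: present, ip=10.0.0.5 expiry=31 > clock=30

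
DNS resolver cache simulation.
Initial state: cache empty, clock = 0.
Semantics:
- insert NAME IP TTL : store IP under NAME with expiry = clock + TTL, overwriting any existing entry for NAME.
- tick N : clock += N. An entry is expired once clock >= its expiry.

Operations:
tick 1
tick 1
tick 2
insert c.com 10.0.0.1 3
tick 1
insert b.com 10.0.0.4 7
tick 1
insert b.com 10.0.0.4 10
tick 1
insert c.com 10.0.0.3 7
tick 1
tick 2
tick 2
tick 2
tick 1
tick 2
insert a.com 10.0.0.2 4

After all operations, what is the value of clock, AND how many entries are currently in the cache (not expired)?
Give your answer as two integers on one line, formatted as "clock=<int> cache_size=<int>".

Op 1: tick 1 -> clock=1.
Op 2: tick 1 -> clock=2.
Op 3: tick 2 -> clock=4.
Op 4: insert c.com -> 10.0.0.1 (expiry=4+3=7). clock=4
Op 5: tick 1 -> clock=5.
Op 6: insert b.com -> 10.0.0.4 (expiry=5+7=12). clock=5
Op 7: tick 1 -> clock=6.
Op 8: insert b.com -> 10.0.0.4 (expiry=6+10=16). clock=6
Op 9: tick 1 -> clock=7. purged={c.com}
Op 10: insert c.com -> 10.0.0.3 (expiry=7+7=14). clock=7
Op 11: tick 1 -> clock=8.
Op 12: tick 2 -> clock=10.
Op 13: tick 2 -> clock=12.
Op 14: tick 2 -> clock=14. purged={c.com}
Op 15: tick 1 -> clock=15.
Op 16: tick 2 -> clock=17. purged={b.com}
Op 17: insert a.com -> 10.0.0.2 (expiry=17+4=21). clock=17
Final clock = 17
Final cache (unexpired): {a.com} -> size=1

Answer: clock=17 cache_size=1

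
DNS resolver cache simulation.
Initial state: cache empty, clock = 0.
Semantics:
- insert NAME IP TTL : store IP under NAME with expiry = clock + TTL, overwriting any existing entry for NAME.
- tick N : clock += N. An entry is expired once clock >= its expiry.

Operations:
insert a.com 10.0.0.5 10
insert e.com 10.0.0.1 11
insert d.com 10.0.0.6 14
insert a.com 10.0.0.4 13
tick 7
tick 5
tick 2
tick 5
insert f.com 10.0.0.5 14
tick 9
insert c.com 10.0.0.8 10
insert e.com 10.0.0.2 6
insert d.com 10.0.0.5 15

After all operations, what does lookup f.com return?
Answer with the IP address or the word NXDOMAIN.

Answer: 10.0.0.5

Derivation:
Op 1: insert a.com -> 10.0.0.5 (expiry=0+10=10). clock=0
Op 2: insert e.com -> 10.0.0.1 (expiry=0+11=11). clock=0
Op 3: insert d.com -> 10.0.0.6 (expiry=0+14=14). clock=0
Op 4: insert a.com -> 10.0.0.4 (expiry=0+13=13). clock=0
Op 5: tick 7 -> clock=7.
Op 6: tick 5 -> clock=12. purged={e.com}
Op 7: tick 2 -> clock=14. purged={a.com,d.com}
Op 8: tick 5 -> clock=19.
Op 9: insert f.com -> 10.0.0.5 (expiry=19+14=33). clock=19
Op 10: tick 9 -> clock=28.
Op 11: insert c.com -> 10.0.0.8 (expiry=28+10=38). clock=28
Op 12: insert e.com -> 10.0.0.2 (expiry=28+6=34). clock=28
Op 13: insert d.com -> 10.0.0.5 (expiry=28+15=43). clock=28
lookup f.com: present, ip=10.0.0.5 expiry=33 > clock=28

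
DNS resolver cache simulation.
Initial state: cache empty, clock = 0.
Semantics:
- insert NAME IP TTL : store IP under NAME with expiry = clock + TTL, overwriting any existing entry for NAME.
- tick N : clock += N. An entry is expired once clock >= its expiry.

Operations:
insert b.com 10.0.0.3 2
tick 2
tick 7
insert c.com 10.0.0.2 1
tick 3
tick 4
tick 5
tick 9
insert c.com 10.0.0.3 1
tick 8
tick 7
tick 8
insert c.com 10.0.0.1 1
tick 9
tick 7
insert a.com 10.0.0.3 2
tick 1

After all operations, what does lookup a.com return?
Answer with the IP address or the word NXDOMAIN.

Op 1: insert b.com -> 10.0.0.3 (expiry=0+2=2). clock=0
Op 2: tick 2 -> clock=2. purged={b.com}
Op 3: tick 7 -> clock=9.
Op 4: insert c.com -> 10.0.0.2 (expiry=9+1=10). clock=9
Op 5: tick 3 -> clock=12. purged={c.com}
Op 6: tick 4 -> clock=16.
Op 7: tick 5 -> clock=21.
Op 8: tick 9 -> clock=30.
Op 9: insert c.com -> 10.0.0.3 (expiry=30+1=31). clock=30
Op 10: tick 8 -> clock=38. purged={c.com}
Op 11: tick 7 -> clock=45.
Op 12: tick 8 -> clock=53.
Op 13: insert c.com -> 10.0.0.1 (expiry=53+1=54). clock=53
Op 14: tick 9 -> clock=62. purged={c.com}
Op 15: tick 7 -> clock=69.
Op 16: insert a.com -> 10.0.0.3 (expiry=69+2=71). clock=69
Op 17: tick 1 -> clock=70.
lookup a.com: present, ip=10.0.0.3 expiry=71 > clock=70

Answer: 10.0.0.3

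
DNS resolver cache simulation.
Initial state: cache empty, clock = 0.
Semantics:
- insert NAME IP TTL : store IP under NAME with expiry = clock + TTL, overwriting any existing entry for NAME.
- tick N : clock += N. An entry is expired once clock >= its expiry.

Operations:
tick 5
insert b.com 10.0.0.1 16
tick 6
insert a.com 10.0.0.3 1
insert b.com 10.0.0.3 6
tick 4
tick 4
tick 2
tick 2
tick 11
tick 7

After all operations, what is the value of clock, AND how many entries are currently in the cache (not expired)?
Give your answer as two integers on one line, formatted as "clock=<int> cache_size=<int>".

Answer: clock=41 cache_size=0

Derivation:
Op 1: tick 5 -> clock=5.
Op 2: insert b.com -> 10.0.0.1 (expiry=5+16=21). clock=5
Op 3: tick 6 -> clock=11.
Op 4: insert a.com -> 10.0.0.3 (expiry=11+1=12). clock=11
Op 5: insert b.com -> 10.0.0.3 (expiry=11+6=17). clock=11
Op 6: tick 4 -> clock=15. purged={a.com}
Op 7: tick 4 -> clock=19. purged={b.com}
Op 8: tick 2 -> clock=21.
Op 9: tick 2 -> clock=23.
Op 10: tick 11 -> clock=34.
Op 11: tick 7 -> clock=41.
Final clock = 41
Final cache (unexpired): {} -> size=0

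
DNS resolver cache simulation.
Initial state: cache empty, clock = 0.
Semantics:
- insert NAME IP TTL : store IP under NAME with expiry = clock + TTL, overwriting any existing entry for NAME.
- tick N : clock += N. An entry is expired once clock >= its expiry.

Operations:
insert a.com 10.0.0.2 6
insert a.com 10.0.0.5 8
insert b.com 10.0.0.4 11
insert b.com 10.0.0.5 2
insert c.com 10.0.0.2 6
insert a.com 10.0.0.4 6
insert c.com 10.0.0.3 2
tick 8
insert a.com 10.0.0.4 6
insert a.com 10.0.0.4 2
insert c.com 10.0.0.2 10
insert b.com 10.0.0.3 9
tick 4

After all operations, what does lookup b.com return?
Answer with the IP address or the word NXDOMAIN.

Op 1: insert a.com -> 10.0.0.2 (expiry=0+6=6). clock=0
Op 2: insert a.com -> 10.0.0.5 (expiry=0+8=8). clock=0
Op 3: insert b.com -> 10.0.0.4 (expiry=0+11=11). clock=0
Op 4: insert b.com -> 10.0.0.5 (expiry=0+2=2). clock=0
Op 5: insert c.com -> 10.0.0.2 (expiry=0+6=6). clock=0
Op 6: insert a.com -> 10.0.0.4 (expiry=0+6=6). clock=0
Op 7: insert c.com -> 10.0.0.3 (expiry=0+2=2). clock=0
Op 8: tick 8 -> clock=8. purged={a.com,b.com,c.com}
Op 9: insert a.com -> 10.0.0.4 (expiry=8+6=14). clock=8
Op 10: insert a.com -> 10.0.0.4 (expiry=8+2=10). clock=8
Op 11: insert c.com -> 10.0.0.2 (expiry=8+10=18). clock=8
Op 12: insert b.com -> 10.0.0.3 (expiry=8+9=17). clock=8
Op 13: tick 4 -> clock=12. purged={a.com}
lookup b.com: present, ip=10.0.0.3 expiry=17 > clock=12

Answer: 10.0.0.3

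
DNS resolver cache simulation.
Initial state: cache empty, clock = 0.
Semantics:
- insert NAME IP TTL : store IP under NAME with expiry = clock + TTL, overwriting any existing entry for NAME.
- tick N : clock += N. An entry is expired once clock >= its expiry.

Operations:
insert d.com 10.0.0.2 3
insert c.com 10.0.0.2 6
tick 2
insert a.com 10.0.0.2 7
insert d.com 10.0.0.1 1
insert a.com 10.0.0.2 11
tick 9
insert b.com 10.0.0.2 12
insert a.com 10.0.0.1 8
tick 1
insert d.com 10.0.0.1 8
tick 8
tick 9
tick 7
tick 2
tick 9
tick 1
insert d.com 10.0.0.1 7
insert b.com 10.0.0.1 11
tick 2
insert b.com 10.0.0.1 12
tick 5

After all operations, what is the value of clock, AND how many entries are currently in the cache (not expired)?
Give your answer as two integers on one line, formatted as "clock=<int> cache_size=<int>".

Answer: clock=55 cache_size=1

Derivation:
Op 1: insert d.com -> 10.0.0.2 (expiry=0+3=3). clock=0
Op 2: insert c.com -> 10.0.0.2 (expiry=0+6=6). clock=0
Op 3: tick 2 -> clock=2.
Op 4: insert a.com -> 10.0.0.2 (expiry=2+7=9). clock=2
Op 5: insert d.com -> 10.0.0.1 (expiry=2+1=3). clock=2
Op 6: insert a.com -> 10.0.0.2 (expiry=2+11=13). clock=2
Op 7: tick 9 -> clock=11. purged={c.com,d.com}
Op 8: insert b.com -> 10.0.0.2 (expiry=11+12=23). clock=11
Op 9: insert a.com -> 10.0.0.1 (expiry=11+8=19). clock=11
Op 10: tick 1 -> clock=12.
Op 11: insert d.com -> 10.0.0.1 (expiry=12+8=20). clock=12
Op 12: tick 8 -> clock=20. purged={a.com,d.com}
Op 13: tick 9 -> clock=29. purged={b.com}
Op 14: tick 7 -> clock=36.
Op 15: tick 2 -> clock=38.
Op 16: tick 9 -> clock=47.
Op 17: tick 1 -> clock=48.
Op 18: insert d.com -> 10.0.0.1 (expiry=48+7=55). clock=48
Op 19: insert b.com -> 10.0.0.1 (expiry=48+11=59). clock=48
Op 20: tick 2 -> clock=50.
Op 21: insert b.com -> 10.0.0.1 (expiry=50+12=62). clock=50
Op 22: tick 5 -> clock=55. purged={d.com}
Final clock = 55
Final cache (unexpired): {b.com} -> size=1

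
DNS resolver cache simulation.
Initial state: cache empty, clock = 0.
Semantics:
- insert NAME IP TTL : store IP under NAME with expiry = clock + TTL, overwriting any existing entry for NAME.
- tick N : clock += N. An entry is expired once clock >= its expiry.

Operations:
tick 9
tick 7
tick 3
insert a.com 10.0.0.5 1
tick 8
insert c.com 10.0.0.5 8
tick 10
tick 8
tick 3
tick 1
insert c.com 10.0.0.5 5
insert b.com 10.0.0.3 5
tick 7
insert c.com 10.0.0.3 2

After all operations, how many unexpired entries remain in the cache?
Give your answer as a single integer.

Op 1: tick 9 -> clock=9.
Op 2: tick 7 -> clock=16.
Op 3: tick 3 -> clock=19.
Op 4: insert a.com -> 10.0.0.5 (expiry=19+1=20). clock=19
Op 5: tick 8 -> clock=27. purged={a.com}
Op 6: insert c.com -> 10.0.0.5 (expiry=27+8=35). clock=27
Op 7: tick 10 -> clock=37. purged={c.com}
Op 8: tick 8 -> clock=45.
Op 9: tick 3 -> clock=48.
Op 10: tick 1 -> clock=49.
Op 11: insert c.com -> 10.0.0.5 (expiry=49+5=54). clock=49
Op 12: insert b.com -> 10.0.0.3 (expiry=49+5=54). clock=49
Op 13: tick 7 -> clock=56. purged={b.com,c.com}
Op 14: insert c.com -> 10.0.0.3 (expiry=56+2=58). clock=56
Final cache (unexpired): {c.com} -> size=1

Answer: 1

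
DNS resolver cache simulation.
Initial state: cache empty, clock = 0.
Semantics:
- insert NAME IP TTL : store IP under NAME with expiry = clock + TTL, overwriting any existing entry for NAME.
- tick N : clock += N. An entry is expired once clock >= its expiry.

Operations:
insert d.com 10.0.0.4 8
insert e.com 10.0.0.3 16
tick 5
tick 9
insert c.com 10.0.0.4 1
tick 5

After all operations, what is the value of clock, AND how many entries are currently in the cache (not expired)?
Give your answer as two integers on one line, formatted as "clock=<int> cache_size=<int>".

Op 1: insert d.com -> 10.0.0.4 (expiry=0+8=8). clock=0
Op 2: insert e.com -> 10.0.0.3 (expiry=0+16=16). clock=0
Op 3: tick 5 -> clock=5.
Op 4: tick 9 -> clock=14. purged={d.com}
Op 5: insert c.com -> 10.0.0.4 (expiry=14+1=15). clock=14
Op 6: tick 5 -> clock=19. purged={c.com,e.com}
Final clock = 19
Final cache (unexpired): {} -> size=0

Answer: clock=19 cache_size=0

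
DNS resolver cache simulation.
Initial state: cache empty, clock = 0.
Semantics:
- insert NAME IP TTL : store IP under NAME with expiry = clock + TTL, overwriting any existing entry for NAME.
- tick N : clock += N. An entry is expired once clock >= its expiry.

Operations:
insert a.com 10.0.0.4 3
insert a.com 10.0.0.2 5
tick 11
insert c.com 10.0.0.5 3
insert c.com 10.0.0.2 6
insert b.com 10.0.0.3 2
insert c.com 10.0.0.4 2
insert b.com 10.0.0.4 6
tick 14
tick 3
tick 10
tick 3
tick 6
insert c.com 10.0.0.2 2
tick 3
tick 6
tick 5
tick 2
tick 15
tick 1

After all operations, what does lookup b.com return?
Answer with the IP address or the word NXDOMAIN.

Op 1: insert a.com -> 10.0.0.4 (expiry=0+3=3). clock=0
Op 2: insert a.com -> 10.0.0.2 (expiry=0+5=5). clock=0
Op 3: tick 11 -> clock=11. purged={a.com}
Op 4: insert c.com -> 10.0.0.5 (expiry=11+3=14). clock=11
Op 5: insert c.com -> 10.0.0.2 (expiry=11+6=17). clock=11
Op 6: insert b.com -> 10.0.0.3 (expiry=11+2=13). clock=11
Op 7: insert c.com -> 10.0.0.4 (expiry=11+2=13). clock=11
Op 8: insert b.com -> 10.0.0.4 (expiry=11+6=17). clock=11
Op 9: tick 14 -> clock=25. purged={b.com,c.com}
Op 10: tick 3 -> clock=28.
Op 11: tick 10 -> clock=38.
Op 12: tick 3 -> clock=41.
Op 13: tick 6 -> clock=47.
Op 14: insert c.com -> 10.0.0.2 (expiry=47+2=49). clock=47
Op 15: tick 3 -> clock=50. purged={c.com}
Op 16: tick 6 -> clock=56.
Op 17: tick 5 -> clock=61.
Op 18: tick 2 -> clock=63.
Op 19: tick 15 -> clock=78.
Op 20: tick 1 -> clock=79.
lookup b.com: not in cache (expired or never inserted)

Answer: NXDOMAIN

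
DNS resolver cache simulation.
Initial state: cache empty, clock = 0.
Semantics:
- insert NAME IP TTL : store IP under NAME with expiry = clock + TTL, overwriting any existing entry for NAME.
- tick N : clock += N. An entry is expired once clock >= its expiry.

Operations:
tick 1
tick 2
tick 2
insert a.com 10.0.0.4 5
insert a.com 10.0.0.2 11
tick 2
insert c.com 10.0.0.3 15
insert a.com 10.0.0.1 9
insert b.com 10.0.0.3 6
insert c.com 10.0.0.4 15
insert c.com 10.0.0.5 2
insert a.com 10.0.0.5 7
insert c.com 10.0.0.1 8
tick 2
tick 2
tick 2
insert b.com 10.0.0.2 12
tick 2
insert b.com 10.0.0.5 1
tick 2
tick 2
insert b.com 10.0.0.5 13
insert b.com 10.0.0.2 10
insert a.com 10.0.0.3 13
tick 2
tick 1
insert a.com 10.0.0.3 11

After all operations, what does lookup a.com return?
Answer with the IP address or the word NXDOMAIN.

Op 1: tick 1 -> clock=1.
Op 2: tick 2 -> clock=3.
Op 3: tick 2 -> clock=5.
Op 4: insert a.com -> 10.0.0.4 (expiry=5+5=10). clock=5
Op 5: insert a.com -> 10.0.0.2 (expiry=5+11=16). clock=5
Op 6: tick 2 -> clock=7.
Op 7: insert c.com -> 10.0.0.3 (expiry=7+15=22). clock=7
Op 8: insert a.com -> 10.0.0.1 (expiry=7+9=16). clock=7
Op 9: insert b.com -> 10.0.0.3 (expiry=7+6=13). clock=7
Op 10: insert c.com -> 10.0.0.4 (expiry=7+15=22). clock=7
Op 11: insert c.com -> 10.0.0.5 (expiry=7+2=9). clock=7
Op 12: insert a.com -> 10.0.0.5 (expiry=7+7=14). clock=7
Op 13: insert c.com -> 10.0.0.1 (expiry=7+8=15). clock=7
Op 14: tick 2 -> clock=9.
Op 15: tick 2 -> clock=11.
Op 16: tick 2 -> clock=13. purged={b.com}
Op 17: insert b.com -> 10.0.0.2 (expiry=13+12=25). clock=13
Op 18: tick 2 -> clock=15. purged={a.com,c.com}
Op 19: insert b.com -> 10.0.0.5 (expiry=15+1=16). clock=15
Op 20: tick 2 -> clock=17. purged={b.com}
Op 21: tick 2 -> clock=19.
Op 22: insert b.com -> 10.0.0.5 (expiry=19+13=32). clock=19
Op 23: insert b.com -> 10.0.0.2 (expiry=19+10=29). clock=19
Op 24: insert a.com -> 10.0.0.3 (expiry=19+13=32). clock=19
Op 25: tick 2 -> clock=21.
Op 26: tick 1 -> clock=22.
Op 27: insert a.com -> 10.0.0.3 (expiry=22+11=33). clock=22
lookup a.com: present, ip=10.0.0.3 expiry=33 > clock=22

Answer: 10.0.0.3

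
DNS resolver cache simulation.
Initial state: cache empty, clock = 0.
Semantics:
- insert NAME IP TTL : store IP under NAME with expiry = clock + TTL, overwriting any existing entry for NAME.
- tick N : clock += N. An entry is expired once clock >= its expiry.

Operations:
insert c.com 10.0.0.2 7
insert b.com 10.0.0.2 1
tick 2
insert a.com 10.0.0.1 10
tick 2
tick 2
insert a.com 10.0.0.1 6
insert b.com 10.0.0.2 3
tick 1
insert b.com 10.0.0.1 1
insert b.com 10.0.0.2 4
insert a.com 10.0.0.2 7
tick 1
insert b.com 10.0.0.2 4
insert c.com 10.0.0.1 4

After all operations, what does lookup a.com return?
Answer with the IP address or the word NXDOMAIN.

Answer: 10.0.0.2

Derivation:
Op 1: insert c.com -> 10.0.0.2 (expiry=0+7=7). clock=0
Op 2: insert b.com -> 10.0.0.2 (expiry=0+1=1). clock=0
Op 3: tick 2 -> clock=2. purged={b.com}
Op 4: insert a.com -> 10.0.0.1 (expiry=2+10=12). clock=2
Op 5: tick 2 -> clock=4.
Op 6: tick 2 -> clock=6.
Op 7: insert a.com -> 10.0.0.1 (expiry=6+6=12). clock=6
Op 8: insert b.com -> 10.0.0.2 (expiry=6+3=9). clock=6
Op 9: tick 1 -> clock=7. purged={c.com}
Op 10: insert b.com -> 10.0.0.1 (expiry=7+1=8). clock=7
Op 11: insert b.com -> 10.0.0.2 (expiry=7+4=11). clock=7
Op 12: insert a.com -> 10.0.0.2 (expiry=7+7=14). clock=7
Op 13: tick 1 -> clock=8.
Op 14: insert b.com -> 10.0.0.2 (expiry=8+4=12). clock=8
Op 15: insert c.com -> 10.0.0.1 (expiry=8+4=12). clock=8
lookup a.com: present, ip=10.0.0.2 expiry=14 > clock=8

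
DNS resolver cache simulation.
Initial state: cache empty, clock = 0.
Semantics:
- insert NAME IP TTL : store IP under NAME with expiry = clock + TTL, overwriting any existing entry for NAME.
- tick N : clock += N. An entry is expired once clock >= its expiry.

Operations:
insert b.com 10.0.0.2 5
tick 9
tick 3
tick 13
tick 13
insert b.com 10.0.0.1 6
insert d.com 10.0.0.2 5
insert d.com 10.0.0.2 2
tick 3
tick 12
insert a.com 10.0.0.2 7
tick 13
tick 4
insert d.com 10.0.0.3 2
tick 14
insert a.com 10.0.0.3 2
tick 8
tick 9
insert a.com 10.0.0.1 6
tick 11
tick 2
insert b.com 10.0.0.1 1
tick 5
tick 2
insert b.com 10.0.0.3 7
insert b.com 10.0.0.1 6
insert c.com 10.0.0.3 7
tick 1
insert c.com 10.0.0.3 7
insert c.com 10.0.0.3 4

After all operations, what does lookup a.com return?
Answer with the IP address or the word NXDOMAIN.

Op 1: insert b.com -> 10.0.0.2 (expiry=0+5=5). clock=0
Op 2: tick 9 -> clock=9. purged={b.com}
Op 3: tick 3 -> clock=12.
Op 4: tick 13 -> clock=25.
Op 5: tick 13 -> clock=38.
Op 6: insert b.com -> 10.0.0.1 (expiry=38+6=44). clock=38
Op 7: insert d.com -> 10.0.0.2 (expiry=38+5=43). clock=38
Op 8: insert d.com -> 10.0.0.2 (expiry=38+2=40). clock=38
Op 9: tick 3 -> clock=41. purged={d.com}
Op 10: tick 12 -> clock=53. purged={b.com}
Op 11: insert a.com -> 10.0.0.2 (expiry=53+7=60). clock=53
Op 12: tick 13 -> clock=66. purged={a.com}
Op 13: tick 4 -> clock=70.
Op 14: insert d.com -> 10.0.0.3 (expiry=70+2=72). clock=70
Op 15: tick 14 -> clock=84. purged={d.com}
Op 16: insert a.com -> 10.0.0.3 (expiry=84+2=86). clock=84
Op 17: tick 8 -> clock=92. purged={a.com}
Op 18: tick 9 -> clock=101.
Op 19: insert a.com -> 10.0.0.1 (expiry=101+6=107). clock=101
Op 20: tick 11 -> clock=112. purged={a.com}
Op 21: tick 2 -> clock=114.
Op 22: insert b.com -> 10.0.0.1 (expiry=114+1=115). clock=114
Op 23: tick 5 -> clock=119. purged={b.com}
Op 24: tick 2 -> clock=121.
Op 25: insert b.com -> 10.0.0.3 (expiry=121+7=128). clock=121
Op 26: insert b.com -> 10.0.0.1 (expiry=121+6=127). clock=121
Op 27: insert c.com -> 10.0.0.3 (expiry=121+7=128). clock=121
Op 28: tick 1 -> clock=122.
Op 29: insert c.com -> 10.0.0.3 (expiry=122+7=129). clock=122
Op 30: insert c.com -> 10.0.0.3 (expiry=122+4=126). clock=122
lookup a.com: not in cache (expired or never inserted)

Answer: NXDOMAIN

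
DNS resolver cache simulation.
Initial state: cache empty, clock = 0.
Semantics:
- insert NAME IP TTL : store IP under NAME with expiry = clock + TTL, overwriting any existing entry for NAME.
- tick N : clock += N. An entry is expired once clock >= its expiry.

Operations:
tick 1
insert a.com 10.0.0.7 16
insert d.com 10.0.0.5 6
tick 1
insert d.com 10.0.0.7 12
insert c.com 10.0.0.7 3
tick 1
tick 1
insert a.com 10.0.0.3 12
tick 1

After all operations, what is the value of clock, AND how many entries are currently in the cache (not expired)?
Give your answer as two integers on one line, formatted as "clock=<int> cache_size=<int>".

Answer: clock=5 cache_size=2

Derivation:
Op 1: tick 1 -> clock=1.
Op 2: insert a.com -> 10.0.0.7 (expiry=1+16=17). clock=1
Op 3: insert d.com -> 10.0.0.5 (expiry=1+6=7). clock=1
Op 4: tick 1 -> clock=2.
Op 5: insert d.com -> 10.0.0.7 (expiry=2+12=14). clock=2
Op 6: insert c.com -> 10.0.0.7 (expiry=2+3=5). clock=2
Op 7: tick 1 -> clock=3.
Op 8: tick 1 -> clock=4.
Op 9: insert a.com -> 10.0.0.3 (expiry=4+12=16). clock=4
Op 10: tick 1 -> clock=5. purged={c.com}
Final clock = 5
Final cache (unexpired): {a.com,d.com} -> size=2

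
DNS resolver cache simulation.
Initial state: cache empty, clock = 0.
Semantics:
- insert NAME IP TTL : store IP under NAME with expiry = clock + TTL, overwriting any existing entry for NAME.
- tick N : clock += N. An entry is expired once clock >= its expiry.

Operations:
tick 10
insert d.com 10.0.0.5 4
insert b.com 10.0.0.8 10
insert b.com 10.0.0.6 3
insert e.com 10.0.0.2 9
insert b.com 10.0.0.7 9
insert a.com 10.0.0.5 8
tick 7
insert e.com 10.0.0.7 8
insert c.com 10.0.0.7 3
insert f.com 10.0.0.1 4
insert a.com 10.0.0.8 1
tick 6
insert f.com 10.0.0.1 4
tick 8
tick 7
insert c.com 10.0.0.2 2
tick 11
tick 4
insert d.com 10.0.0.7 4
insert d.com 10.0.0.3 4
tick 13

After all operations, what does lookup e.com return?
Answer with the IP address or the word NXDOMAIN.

Op 1: tick 10 -> clock=10.
Op 2: insert d.com -> 10.0.0.5 (expiry=10+4=14). clock=10
Op 3: insert b.com -> 10.0.0.8 (expiry=10+10=20). clock=10
Op 4: insert b.com -> 10.0.0.6 (expiry=10+3=13). clock=10
Op 5: insert e.com -> 10.0.0.2 (expiry=10+9=19). clock=10
Op 6: insert b.com -> 10.0.0.7 (expiry=10+9=19). clock=10
Op 7: insert a.com -> 10.0.0.5 (expiry=10+8=18). clock=10
Op 8: tick 7 -> clock=17. purged={d.com}
Op 9: insert e.com -> 10.0.0.7 (expiry=17+8=25). clock=17
Op 10: insert c.com -> 10.0.0.7 (expiry=17+3=20). clock=17
Op 11: insert f.com -> 10.0.0.1 (expiry=17+4=21). clock=17
Op 12: insert a.com -> 10.0.0.8 (expiry=17+1=18). clock=17
Op 13: tick 6 -> clock=23. purged={a.com,b.com,c.com,f.com}
Op 14: insert f.com -> 10.0.0.1 (expiry=23+4=27). clock=23
Op 15: tick 8 -> clock=31. purged={e.com,f.com}
Op 16: tick 7 -> clock=38.
Op 17: insert c.com -> 10.0.0.2 (expiry=38+2=40). clock=38
Op 18: tick 11 -> clock=49. purged={c.com}
Op 19: tick 4 -> clock=53.
Op 20: insert d.com -> 10.0.0.7 (expiry=53+4=57). clock=53
Op 21: insert d.com -> 10.0.0.3 (expiry=53+4=57). clock=53
Op 22: tick 13 -> clock=66. purged={d.com}
lookup e.com: not in cache (expired or never inserted)

Answer: NXDOMAIN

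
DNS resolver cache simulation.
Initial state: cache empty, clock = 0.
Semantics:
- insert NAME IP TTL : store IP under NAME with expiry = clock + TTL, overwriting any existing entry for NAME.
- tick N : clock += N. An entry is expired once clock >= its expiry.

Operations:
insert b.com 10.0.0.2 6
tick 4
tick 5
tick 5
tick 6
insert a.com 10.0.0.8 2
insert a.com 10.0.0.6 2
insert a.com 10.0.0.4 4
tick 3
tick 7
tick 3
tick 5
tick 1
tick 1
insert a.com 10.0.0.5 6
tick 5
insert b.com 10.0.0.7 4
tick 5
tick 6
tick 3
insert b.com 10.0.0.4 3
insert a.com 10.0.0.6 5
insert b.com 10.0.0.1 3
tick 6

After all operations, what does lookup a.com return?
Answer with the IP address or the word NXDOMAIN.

Answer: NXDOMAIN

Derivation:
Op 1: insert b.com -> 10.0.0.2 (expiry=0+6=6). clock=0
Op 2: tick 4 -> clock=4.
Op 3: tick 5 -> clock=9. purged={b.com}
Op 4: tick 5 -> clock=14.
Op 5: tick 6 -> clock=20.
Op 6: insert a.com -> 10.0.0.8 (expiry=20+2=22). clock=20
Op 7: insert a.com -> 10.0.0.6 (expiry=20+2=22). clock=20
Op 8: insert a.com -> 10.0.0.4 (expiry=20+4=24). clock=20
Op 9: tick 3 -> clock=23.
Op 10: tick 7 -> clock=30. purged={a.com}
Op 11: tick 3 -> clock=33.
Op 12: tick 5 -> clock=38.
Op 13: tick 1 -> clock=39.
Op 14: tick 1 -> clock=40.
Op 15: insert a.com -> 10.0.0.5 (expiry=40+6=46). clock=40
Op 16: tick 5 -> clock=45.
Op 17: insert b.com -> 10.0.0.7 (expiry=45+4=49). clock=45
Op 18: tick 5 -> clock=50. purged={a.com,b.com}
Op 19: tick 6 -> clock=56.
Op 20: tick 3 -> clock=59.
Op 21: insert b.com -> 10.0.0.4 (expiry=59+3=62). clock=59
Op 22: insert a.com -> 10.0.0.6 (expiry=59+5=64). clock=59
Op 23: insert b.com -> 10.0.0.1 (expiry=59+3=62). clock=59
Op 24: tick 6 -> clock=65. purged={a.com,b.com}
lookup a.com: not in cache (expired or never inserted)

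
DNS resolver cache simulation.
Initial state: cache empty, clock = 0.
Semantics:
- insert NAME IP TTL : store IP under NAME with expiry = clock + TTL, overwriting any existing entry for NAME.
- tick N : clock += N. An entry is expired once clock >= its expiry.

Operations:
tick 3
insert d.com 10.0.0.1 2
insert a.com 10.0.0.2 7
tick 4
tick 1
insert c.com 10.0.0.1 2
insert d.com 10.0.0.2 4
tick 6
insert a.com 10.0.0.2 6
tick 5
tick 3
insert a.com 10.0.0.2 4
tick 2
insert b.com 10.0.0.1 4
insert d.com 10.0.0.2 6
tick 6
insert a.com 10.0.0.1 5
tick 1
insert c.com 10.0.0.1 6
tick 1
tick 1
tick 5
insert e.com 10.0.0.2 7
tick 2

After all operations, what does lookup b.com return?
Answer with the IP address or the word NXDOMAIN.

Op 1: tick 3 -> clock=3.
Op 2: insert d.com -> 10.0.0.1 (expiry=3+2=5). clock=3
Op 3: insert a.com -> 10.0.0.2 (expiry=3+7=10). clock=3
Op 4: tick 4 -> clock=7. purged={d.com}
Op 5: tick 1 -> clock=8.
Op 6: insert c.com -> 10.0.0.1 (expiry=8+2=10). clock=8
Op 7: insert d.com -> 10.0.0.2 (expiry=8+4=12). clock=8
Op 8: tick 6 -> clock=14. purged={a.com,c.com,d.com}
Op 9: insert a.com -> 10.0.0.2 (expiry=14+6=20). clock=14
Op 10: tick 5 -> clock=19.
Op 11: tick 3 -> clock=22. purged={a.com}
Op 12: insert a.com -> 10.0.0.2 (expiry=22+4=26). clock=22
Op 13: tick 2 -> clock=24.
Op 14: insert b.com -> 10.0.0.1 (expiry=24+4=28). clock=24
Op 15: insert d.com -> 10.0.0.2 (expiry=24+6=30). clock=24
Op 16: tick 6 -> clock=30. purged={a.com,b.com,d.com}
Op 17: insert a.com -> 10.0.0.1 (expiry=30+5=35). clock=30
Op 18: tick 1 -> clock=31.
Op 19: insert c.com -> 10.0.0.1 (expiry=31+6=37). clock=31
Op 20: tick 1 -> clock=32.
Op 21: tick 1 -> clock=33.
Op 22: tick 5 -> clock=38. purged={a.com,c.com}
Op 23: insert e.com -> 10.0.0.2 (expiry=38+7=45). clock=38
Op 24: tick 2 -> clock=40.
lookup b.com: not in cache (expired or never inserted)

Answer: NXDOMAIN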